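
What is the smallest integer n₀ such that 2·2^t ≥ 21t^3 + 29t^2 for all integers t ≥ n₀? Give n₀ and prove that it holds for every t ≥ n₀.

n₀ = 16

At t = 15: 65536 < 77400, so the inequality fails and n₀ ≥ 16. We prove 2·2^t ≥ 21t^3 + 29t^2 for all t ≥ 16.
Base case (t = 16): 2·2^t = 131072 and 21t^3 + 29t^2 = 93440, so 131072 ≥ 93440.
Inductive step: assume the claim holds for t = p, so 2·2^p ≥ 21p^3 + 29p^2.
Then 2·2^(p + 1) = 2·(2·2^p) ≥ 2·(21p^3 + 29p^2).
Also, for p ≥ 16 we have 2·(21p^3 + 29p^2) ≥ 21(p+1)^3 + 29(p+1)^2, since 2·(21p^3 + 29p^2) − (21(p+1)^3 + 29(p+1)^2) = 21p^3 - 34p^2 - 121p - 50, which is nonnegative for all p ≥ 16.
Combining, 2·2^(p + 1) ≥ 21(p+1)^3 + 29(p+1)^2.
This completes the induction.
Hence the smallest such n₀ is 16.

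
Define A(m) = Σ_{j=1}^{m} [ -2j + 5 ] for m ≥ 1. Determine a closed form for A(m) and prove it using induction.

A(m) = -m(m - 4)

We claim A(m) = -m(m - 4) for all m ≥ 1.
Base case (m = 1): A(1) = 3, and the closed form gives 3. They agree.
Inductive step: suppose the statement holds for some j ≥ 1, so A(j) = j(-j + 4).
Then A(j+1) = A(j) + (-2j + 3) = (j(-j + 4)) + (-2j + 3).
Simplifying, A(j+1) = -(j - 3)(j + 1) = -(j+1)((j+1) - 4),
which is the closed form with m = j+1.
Hence, by induction on m, the claim holds for every m ≥ 1.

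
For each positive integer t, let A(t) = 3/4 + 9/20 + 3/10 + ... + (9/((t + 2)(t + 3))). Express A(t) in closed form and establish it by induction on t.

We claim A(t) = 3t/(t + 3) for all t ≥ 1.
Base step (t = 1): A(1) = 3/4, and the closed form gives 3/4. They agree.
Suppose the result is true for t = i, so A(i) = 3i/(i + 3).
Then A(i+1) = A(i) + (9/((i + 3)(i + 4))) = (3i/(i + 3)) + (9/((i + 3)(i + 4))).
Simplifying, A(i+1) = 3(i + 1)/(i + 4) = 3(i+1)/((i+1) + 3),
which is the closed form with t = i+1.
By induction, the statement is established for all t ≥ 1.

A(t) = 3t/(t + 3)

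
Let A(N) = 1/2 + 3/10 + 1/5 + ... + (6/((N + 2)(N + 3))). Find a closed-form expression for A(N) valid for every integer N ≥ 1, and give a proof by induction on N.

We claim A(N) = 2N/(N + 3) for all N ≥ 1.
Base case (N = 1): A(1) = 1/2, and the closed form gives 1/2. They agree.
Suppose the result is true for N = p, so A(p) = 2p/(p + 3).
Then A(p+1) = A(p) + (6/((p + 3)(p + 4))) = (2p/(p + 3)) + (6/((p + 3)(p + 4))).
Simplifying, A(p+1) = 2(p + 1)/(p + 4) = 2(p+1)/((p+1) + 3),
which is the closed form with N = p+1.
By induction, the statement is established for all N ≥ 1.

A(N) = 2N/(N + 3)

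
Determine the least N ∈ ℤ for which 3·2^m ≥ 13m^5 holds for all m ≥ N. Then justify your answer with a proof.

At m = 25: 100663296 < 126953125, so the inequality fails and N ≥ 26. We prove 3·2^m ≥ 13m^5 for all m ≥ 26.
For the base case m = 26: 3·2^m = 201326592 and 13m^5 = 154457888, so 201326592 ≥ 154457888.
Inductive step: suppose the statement holds for some i ≥ 26, so 3·2^i ≥ 13i^5.
Then 3·2^(i + 1) = 2·(3·2^i) ≥ 2·(13i^5).
Also, for i ≥ 26 we have 2·(13i^5) ≥ 13(i+1)^5, since 2 ≥ (1 + 1/i)^5 for all i ≥ 26.
Combining, 3·2^(i + 1) ≥ 13(i+1)^5.
Hence, by induction on m, the claim holds for every m ≥ 26.
Hence the smallest such N is 26.

N = 26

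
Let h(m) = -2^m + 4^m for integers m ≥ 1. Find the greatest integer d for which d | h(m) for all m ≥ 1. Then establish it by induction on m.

d = 2

Computing the first values: h(1) = 2 and h(2) = 12; gcd(2, 12) = 2, so d ≤ 2.
We prove 2 | -2^m + 4^m for all m ≥ 1 by induction on m.
Base case (m = 1): h(1) = 2 = 2·(1), so 2 | h(1).
For the inductive step, assume it holds for an arbitrary r ≥ 1, i.e. 2 | h(r). Then
4^{r+1} − 2^{r+1} = 4·4^r − 2·2^r = 4·(4^r − 2^r) + (2)·2^r. The first term is divisible by 2 by the inductive hypothesis, and the second term (2)·2^r is divisible by 2 since 2 | 2. Hence 2 | h(r+1).
Hence, by induction on m, the claim holds for every m ≥ 1.
Therefore the largest such d is 2.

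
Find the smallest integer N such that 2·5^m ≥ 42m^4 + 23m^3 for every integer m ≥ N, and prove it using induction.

N = 7

At m = 6: 31250 < 59400, so the inequality fails and N ≥ 7. We prove 2·5^m ≥ 42m^4 + 23m^3 for all m ≥ 7.
Base case (m = 7): 2·5^m = 156250 and 42m^4 + 23m^3 = 108731, so 156250 ≥ 108731.
Suppose the result is true for m = k, so 2·5^k ≥ 42k^4 + 23k^3.
Then 2·5^(k + 1) = 5·(2·5^k) ≥ 5·(42k^4 + 23k^3).
Also, for k ≥ 7 we have 5·(42k^4 + 23k^3) ≥ 42(k+1)^4 + 23(k+1)^3, since 5·(42k^4 + 23k^3) − (42(k+1)^4 + 23(k+1)^3) = 168k^4 - 76k^3 - 321k^2 - 237k - 65, which is nonnegative for all k ≥ 7.
Combining, 2·5^(k + 1) ≥ 42(k+1)^4 + 23(k+1)^3.
This completes the induction.
Hence the smallest such N is 7.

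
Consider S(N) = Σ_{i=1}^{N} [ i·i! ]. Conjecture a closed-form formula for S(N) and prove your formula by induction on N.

We claim S(N) = (N + 1)! - 1 for all N ≥ 1.
For the base case N = 1: S(1) = 1, and the closed form gives 1. They agree.
For the inductive step, assume it holds for an arbitrary i ≥ 1, so S(i) = (i + 1)! - 1.
Then S(i+1) = S(i) + ((i + 1)(i + 1)!) = ((i + 1)! - 1) + ((i + 1)(i + 1)!).
Simplifying, S(i+1) = ((i+1) + 1)! - 1,
which is the closed form with N = i+1.
This completes the induction.

S(N) = (N + 1)! - 1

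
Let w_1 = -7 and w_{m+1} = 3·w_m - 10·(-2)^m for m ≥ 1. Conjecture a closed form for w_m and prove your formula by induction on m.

Computing the first terms: w_1 = -7, w_2 = -1, w_3 = -43. This suggests w_m = -(-2)^(m + 1) - 3^m.
Base step (m = 1): the formula gives -7 = -7 = w_1.
For the inductive step, assume it holds for an arbitrary p ≥ 1, so w_p = -(-2)^(p + 1) - 3^p.
Then w_{p+1} = 3·w_p - 10·(-2)^p = 3·(-(-2)^(p + 1) - 3^p) - 10·(-2)^p = -(-2)^(p + 2) - 3^(p + 1) = -(-2)^((p+1) + 1) - 3^(p+1),
which is the claimed formula at m = p+1.
This completes the induction.

w_m = -(-2)^(m + 1) - 3^m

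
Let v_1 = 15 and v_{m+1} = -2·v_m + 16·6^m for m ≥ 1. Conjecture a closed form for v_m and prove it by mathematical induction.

Computing the first terms: v_1 = 15, v_2 = 66, v_3 = 444. This suggests v_m = 3(-2)^(m - 1) + 2·6^m.
When m = 1: the formula gives 15 = 15 = v_1.
Suppose the result is true for m = j, so v_j = 3(-2)^(j - 1) + 2·6^j.
Then v_{j+1} = -2·v_j + 16·6^j = -2·(3(-2)^(j - 1) + 2·6^j) + 16·6^j = 3(-2)^j + 2·6^(j + 1) = 3(-2)^((j+1) - 1) + 2·6^(j+1),
which is the claimed formula at m = j+1.
Hence, by induction on m, the claim holds for every m ≥ 1.

v_m = 3(-2)^(m - 1) + 2·6^m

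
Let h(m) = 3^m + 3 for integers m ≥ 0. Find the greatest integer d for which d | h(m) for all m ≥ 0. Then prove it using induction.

Computing the first values: h(0) = 4 and h(1) = 6; gcd(4, 6) = 2, so d ≤ 2.
We prove 2 | 3^m + 3 for all m ≥ 0 by induction on m.
Base step (m = 0): h(0) = 4 = 2·(2), so 2 | h(0).
Inductive step: suppose the statement holds for some k ≥ 0, i.e. 2 | h(k). Then
h(k+1) = 3^(k+1) + 3 = 3·(3^k + 3) - 6 = 3·h(k) - 6. The first term is divisible by 2 by the inductive hypothesis, and -6 is divisible by 2. Hence 2 | h(k+1).
Hence, by induction on m, the claim holds for every m ≥ 0.
Therefore the largest such d is 2.

d = 2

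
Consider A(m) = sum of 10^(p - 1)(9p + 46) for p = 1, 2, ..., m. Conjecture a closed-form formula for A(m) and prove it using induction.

A(m) = 10^m(m + 5) - 5

We claim A(m) = 10^m(m + 5) - 5 for all m ≥ 1.
Base step (m = 1): A(1) = 55, and the closed form gives 55. They agree.
Inductive step: suppose the statement holds for some p ≥ 1, so A(p) = 10^p(p + 5) - 5.
Then A(p+1) = A(p) + (10^p(9p + 55)) = (10^p(p + 5) - 5) + (10^p(9p + 55)).
Simplifying, A(p+1) = 10·10^p·p + 60·10^p - 5 = 10^(p+1)((p+1) + 5) - 5,
which is the closed form with m = p+1.
This completes the induction.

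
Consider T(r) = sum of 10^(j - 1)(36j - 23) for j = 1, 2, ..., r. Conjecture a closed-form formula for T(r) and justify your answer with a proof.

T(r) = 10^r(4r - 3) + 3

We claim T(r) = 10^r(4r - 3) + 3 for all r ≥ 1.
Base case (r = 1): T(1) = 13, and the closed form gives 13. They agree.
Inductive step: assume the claim holds for r = j, so T(j) = 10^j(4j - 3) + 3.
Then T(j+1) = T(j) + (10^j(36j + 13)) = (10^j(4j - 3) + 3) + (10^j(36j + 13)).
Simplifying, T(j+1) = 40·10^j·j + 10·10^j + 3 = 10^(j+1)(4(j+1) - 3) + 3,
which is the closed form with r = j+1.
This completes the induction.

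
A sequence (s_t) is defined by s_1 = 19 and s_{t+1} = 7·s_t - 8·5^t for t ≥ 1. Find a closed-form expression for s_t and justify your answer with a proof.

Computing the first terms: s_1 = 19, s_2 = 93, s_3 = 451. This suggests s_t = 4·5^t - 7^(t - 1).
For the base case t = 1: the formula gives 19 = 19 = s_1.
For the inductive step, assume it holds for an arbitrary i ≥ 1, so s_i = 4·5^i - 7^(i - 1).
Then s_{i+1} = 7·s_i - 8·5^i = 7·(4·5^i - 7^(i - 1)) - 8·5^i = 4·5^(i + 1) - 7^i = 4·5^(i+1) - 7^((i+1) - 1),
which is the claimed formula at t = i+1.
Hence, by induction on t, the claim holds for every t ≥ 1.

s_t = 4·5^t - 7^(t - 1)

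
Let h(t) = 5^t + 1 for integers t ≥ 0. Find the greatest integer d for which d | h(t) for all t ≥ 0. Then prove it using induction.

Computing the first values: h(0) = 2 and h(1) = 6; gcd(2, 6) = 2, so d ≤ 2.
We prove 2 | 5^t + 1 for all t ≥ 0 by induction on t.
Base case (t = 0): h(0) = 2 = 2·(1), so 2 | h(0).
Inductive step: suppose the statement holds for some m ≥ 0, i.e. 2 | h(m). Then
h(m+1) = 5^(m+1) + 1 = 5·(5^m + 1) - 4 = 5·h(m) - 4. The first term is divisible by 2 by the inductive hypothesis, and -4 is divisible by 2. Hence 2 | h(m+1).
By the principle of mathematical induction, the result holds for all t ≥ 0.
Therefore the largest such d is 2.

d = 2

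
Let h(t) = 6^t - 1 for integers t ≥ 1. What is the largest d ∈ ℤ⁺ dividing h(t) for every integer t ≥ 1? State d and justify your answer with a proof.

Computing the first values: h(1) = 5 and h(2) = 35; gcd(5, 35) = 5, so d ≤ 5.
We prove 5 | 6^t - 1 for all t ≥ 1 by induction on t.
For the base case t = 1: h(1) = 5 = 5·(1), so 5 | h(1).
Inductive step: suppose the statement holds for some j ≥ 1, i.e. 5 | h(j). Then
6^{j+1} − 1^{j+1} = 6·6^j − 1·1^j = 6·(6^j − 1^j) + (5)·1^j. The first term is divisible by 5 by the inductive hypothesis, and the second term (5)·1^j is divisible by 5 since 5 | 5. Hence 5 | h(j+1).
Hence, by induction on t, the claim holds for every t ≥ 1.
Therefore the largest such d is 5.

d = 5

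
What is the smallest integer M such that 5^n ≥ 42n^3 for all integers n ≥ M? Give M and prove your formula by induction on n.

M = 6

At n = 5: 3125 < 5250, so the inequality fails and M ≥ 6. We prove 5^n ≥ 42n^3 for all n ≥ 6.
When n = 6: 5^n = 15625 and 42n^3 = 9072, so 15625 ≥ 9072.
Suppose the result is true for n = i, so 5^i ≥ 42i^3.
Then 5^(i + 1) = 5·(5^i) ≥ 5·(42i^3).
Also, for i ≥ 6 we have 5·(42i^3) ≥ 42(i+1)^3, since 5 ≥ (1 + 1/i)^3 for all i ≥ 6.
Combining, 5^(i + 1) ≥ 42(i+1)^3.
Hence, by induction on n, the claim holds for every n ≥ 6.
Hence the smallest such M is 6.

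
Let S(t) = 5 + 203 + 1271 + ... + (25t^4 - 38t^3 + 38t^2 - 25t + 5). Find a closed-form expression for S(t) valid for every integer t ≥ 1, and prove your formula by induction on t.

We claim S(t) = t(5t^4 + 3t^3 + 2t^2 - 3t - 2) for all t ≥ 1.
Base case (t = 1): S(1) = 5, and the closed form gives 5. They agree.
Inductive step: suppose the statement holds for some k ≥ 1, so S(k) = k(5k^4 + 3k^3 + 2k^2 - 3k - 2).
Then S(k+1) = S(k) + (25k^4 + 62k^3 + 74k^2 + 37k + 5) = (k(5k^4 + 3k^3 + 2k^2 - 3k - 2)) + (25k^4 + 62k^3 + 74k^2 + 37k + 5).
Simplifying, S(k+1) = (k + 1)(5k^4 + 23k^3 + 41k^2 + 30k + 5) = (k+1)(5(k+1)^4 + 3(k+1)^3 + 2(k+1)^2 - 3(k+1) - 2),
which is the closed form with t = k+1.
Hence, by induction on t, the claim holds for every t ≥ 1.

S(t) = t(5t^4 + 3t^3 + 2t^2 - 3t - 2)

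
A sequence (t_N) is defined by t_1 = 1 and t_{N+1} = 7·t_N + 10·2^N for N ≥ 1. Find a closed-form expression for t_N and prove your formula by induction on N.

Computing the first terms: t_1 = 1, t_2 = 27, t_3 = 229. This suggests t_N = -2^(N + 1) + 5·7^(N - 1).
For the base case N = 1: the formula gives 1 = 1 = t_1.
Inductive step: suppose the statement holds for some r ≥ 1, so t_r = -2^(r + 1) + 5·7^(r - 1).
Then t_{r+1} = 7·t_r + 10·2^r = 7·(-2^(r + 1) + 5·7^(r - 1)) + 10·2^r = -2^(r + 2) + 5·7^r = -2^((r+1) + 1) + 5·7^((r+1) - 1),
which is the claimed formula at N = r+1.
This completes the induction.

t_N = -2^(N + 1) + 5·7^(N - 1)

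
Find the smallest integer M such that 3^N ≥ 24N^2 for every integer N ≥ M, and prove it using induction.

M = 7

At N = 6: 729 < 864, so the inequality fails and M ≥ 7. We prove 3^N ≥ 24N^2 for all N ≥ 7.
Base step (N = 7): 3^N = 2187 and 24N^2 = 1176, so 2187 ≥ 1176.
For the inductive step, assume it holds for an arbitrary r ≥ 7, so 3^r ≥ 24r^2.
Then 3^(r + 1) = 3·(3^r) ≥ 3·(24r^2).
Also, for r ≥ 7 we have 3·(24r^2) ≥ 24(r+1)^2, since 3 ≥ (1 + 1/r)^2 for all r ≥ 7.
Combining, 3^(r + 1) ≥ 24(r+1)^2.
This completes the induction.
Hence the smallest such M is 7.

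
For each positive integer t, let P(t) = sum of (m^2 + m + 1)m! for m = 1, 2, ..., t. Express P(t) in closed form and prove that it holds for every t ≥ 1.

We claim P(t) = (t + 1)(t + 1)! - 1 for all t ≥ 1.
Base step (t = 1): P(1) = 3, and the closed form gives 3. They agree.
Inductive step: suppose the statement holds for some m ≥ 1, so P(m) = (m + 1)(m + 1)! - 1.
Then P(m+1) = P(m) + ((m^2 + 3m + 3)(m + 1)!) = ((m + 1)(m + 1)! - 1) + ((m^2 + 3m + 3)(m + 1)!).
Simplifying, P(m+1) = ((m+1) + 1)((m+1) + 1)! - 1,
which is the closed form with t = m+1.
This completes the induction.

P(t) = (t + 1)(t + 1)! - 1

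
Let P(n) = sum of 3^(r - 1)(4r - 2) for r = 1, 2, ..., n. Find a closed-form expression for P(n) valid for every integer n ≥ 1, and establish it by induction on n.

We claim P(n) = 2·3^n(n - 1) + 2 for all n ≥ 1.
Base case (n = 1): P(1) = 2, and the closed form gives 2. They agree.
Inductive step: suppose the statement holds for some r ≥ 1, so P(r) = 2·3^r(r - 1) + 2.
Then P(r+1) = P(r) + (3^r(4r + 2)) = (2·3^r(r - 1) + 2) + (3^r(4r + 2)).
Simplifying, P(r+1) = 6·3^r·r + 2 = 2·3^(r+1)((r+1) - 1) + 2,
which is the closed form with n = r+1.
By induction, the statement is established for all n ≥ 1.

P(n) = 2·3^n(n - 1) + 2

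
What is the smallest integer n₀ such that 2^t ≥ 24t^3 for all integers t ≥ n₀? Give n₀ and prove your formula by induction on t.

At t = 16: 65536 < 98304, so the inequality fails and n₀ ≥ 17. We prove 2^t ≥ 24t^3 for all t ≥ 17.
For the base case t = 17: 2^t = 131072 and 24t^3 = 117912, so 131072 ≥ 117912.
Suppose the result is true for t = k, so 2^k ≥ 24k^3.
Then 2^(k + 1) = 2·(2^k) ≥ 2·(24k^3).
Also, for k ≥ 17 we have 2·(24k^3) ≥ 24(k+1)^3, since 2 ≥ (1 + 1/k)^3 for all k ≥ 17.
Combining, 2^(k + 1) ≥ 24(k+1)^3.
This completes the induction.
Hence the smallest such n₀ is 17.

n₀ = 17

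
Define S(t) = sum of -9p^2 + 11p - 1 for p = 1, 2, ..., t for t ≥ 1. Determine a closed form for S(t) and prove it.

We claim S(t) = -t(3t^2 - t - 3) for all t ≥ 1.
Base step (t = 1): S(1) = 1, and the closed form gives 1. They agree.
Inductive step: assume the claim holds for t = p, so S(p) = p(-3p^2 + p + 3).
Then S(p+1) = S(p) + (-9p^2 - 7p + 1) = (p(-3p^2 + p + 3)) + (-9p^2 - 7p + 1).
Simplifying, S(p+1) = -(p + 1)(3p^2 + 5p - 1) = -(p+1)(3(p+1)^2 - (p+1) - 3),
which is the closed form with t = p+1.
This completes the induction.

S(t) = -t(3t^2 - t - 3)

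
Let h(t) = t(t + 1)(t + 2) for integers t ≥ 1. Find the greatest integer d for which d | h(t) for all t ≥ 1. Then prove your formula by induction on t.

Computing the first values: h(1) = 6 and h(2) = 24; gcd(6, 24) = 6, so d ≤ 6.
We prove 6 | t(t + 1)(t + 2) for all t ≥ 1 by induction on t.
Base case (t = 1): h(1) = 6 = 6·(1), so 6 | h(1).
Inductive step: suppose the statement holds for some r ≥ 1, i.e. 6 | h(r). Then
h(r+1) − h(r) = (r+1)·(r+2)·(r+3) − r·(r+1)·(r+2) = (r+1)·(r+2)·[(r+3) − r] = 3·(r+1)·(r+2). The product of 2 consecutive integers is divisible by (2)! = 2, so h(r+1) − h(r) is divisible by 3·2 = 6. By the inductive hypothesis 6 | h(r), hence 6 | h(r+1).
By induction, the statement is established for all t ≥ 1.
Therefore the largest such d is 6.

d = 6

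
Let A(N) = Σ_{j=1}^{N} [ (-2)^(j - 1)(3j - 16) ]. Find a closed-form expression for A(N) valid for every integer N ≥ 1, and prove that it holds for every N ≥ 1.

We claim A(N) = (-2)^N(-N + 5) - 5 for all N ≥ 1.
When N = 1: A(1) = -13, and the closed form gives -13. They agree.
Inductive step: assume the claim holds for N = j, so A(j) = (-2)^j(-j + 5) - 5.
Then A(j+1) = A(j) + ((-2)^j(3j - 13)) = ((-2)^j(-j + 5) - 5) + ((-2)^j(3j - 13)).
Simplifying, A(j+1) = -(-2)^(j + 1)j + (-2)^(j + 3) - 5 = (-2)^(j+1)(-(j+1) + 5) - 5,
which is the closed form with N = j+1.
This completes the induction.

A(N) = (-2)^N(-N + 5) - 5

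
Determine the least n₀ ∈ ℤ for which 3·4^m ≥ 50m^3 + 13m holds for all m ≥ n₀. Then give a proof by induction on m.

At m = 5: 3072 < 6315, so the inequality fails and n₀ ≥ 6. We prove 3·4^m ≥ 50m^3 + 13m for all m ≥ 6.
Base case (m = 6): 3·4^m = 12288 and 50m^3 + 13m = 10878, so 12288 ≥ 10878.
Suppose the result is true for m = i, so 3·4^i ≥ 50i^3 + 13i.
Then 3·4^(i + 1) = 4·(3·4^i) ≥ 4·(50i^3 + 13i).
Also, for i ≥ 6 we have 4·(50i^3 + 13i) ≥ 50(i+1)^3 + 13(i+1), since 4·(50i^3 + 13i) − (50(i+1)^3 + 13(i+1)) = 150i^3 - 150i^2 - 111i - 63, which is nonnegative for all i ≥ 6.
Combining, 3·4^(i + 1) ≥ 50(i+1)^3 + 13(i+1).
Hence, by induction on m, the claim holds for every m ≥ 6.
Hence the smallest such n₀ is 6.

n₀ = 6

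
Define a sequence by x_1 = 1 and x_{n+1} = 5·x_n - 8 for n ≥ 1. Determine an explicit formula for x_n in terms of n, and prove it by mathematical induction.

Computing the first terms: x_1 = 1, x_2 = -3, x_3 = -23. This suggests x_n = -5^(n - 1) + 2.
For the base case n = 1: the formula gives 1 = 1 = x_1.
For the inductive step, assume it holds for an arbitrary p ≥ 1, so x_p = -5^(p - 1) + 2.
Then x_{p+1} = 5·x_p - 8 = 5·(-5^(p - 1) + 2) - 8 = -5^p + 2 = -5^((p+1) - 1) + 2,
which is the claimed formula at n = p+1.
Hence, by induction on n, the claim holds for every n ≥ 1.

x_n = -5^(n - 1) + 2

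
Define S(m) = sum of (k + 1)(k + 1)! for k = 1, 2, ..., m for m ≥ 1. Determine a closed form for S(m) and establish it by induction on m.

We claim S(m) = (m + 2)! - 2 for all m ≥ 1.
Base step (m = 1): S(1) = 4, and the closed form gives 4. They agree.
Suppose the result is true for m = k, so S(k) = (k + 2)! - 2.
Then S(k+1) = S(k) + ((k + 2)(k + 2)!) = ((k + 2)! - 2) + ((k + 2)(k + 2)!).
Simplifying, S(k+1) = ((k+1) + 2)! - 2,
which is the closed form with m = k+1.
By the principle of mathematical induction, the result holds for all m ≥ 1.

S(m) = (m + 2)! - 2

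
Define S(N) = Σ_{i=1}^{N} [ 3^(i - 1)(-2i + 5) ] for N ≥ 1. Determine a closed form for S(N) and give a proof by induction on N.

We claim S(N) = 3^N(-N + 3) - 3 for all N ≥ 1.
Base case (N = 1): S(1) = 3, and the closed form gives 3. They agree.
Suppose the result is true for N = i, so S(i) = 3^i(-i + 3) - 3.
Then S(i+1) = S(i) + (3^i(-2i + 3)) = (3^i(-i + 3) - 3) + (3^i(-2i + 3)).
Simplifying, S(i+1) = -3·3^i·i + 6·3^i - 3 = 3^(i+1)(-(i+1) + 3) - 3,
which is the closed form with N = i+1.
Hence, by induction on N, the claim holds for every N ≥ 1.

S(N) = 3^N(-N + 3) - 3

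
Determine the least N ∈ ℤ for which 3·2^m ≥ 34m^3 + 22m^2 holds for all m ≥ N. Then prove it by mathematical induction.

At m = 15: 98304 < 119700, so the inequality fails and N ≥ 16. We prove 3·2^m ≥ 34m^3 + 22m^2 for all m ≥ 16.
Base case (m = 16): 3·2^m = 196608 and 34m^3 + 22m^2 = 144896, so 196608 ≥ 144896.
Inductive step: suppose the statement holds for some i ≥ 16, so 3·2^i ≥ 34i^3 + 22i^2.
Then 3·2^(i + 1) = 2·(3·2^i) ≥ 2·(34i^3 + 22i^2).
Also, for i ≥ 16 we have 2·(34i^3 + 22i^2) ≥ 34(i+1)^3 + 22(i+1)^2, since 2·(34i^3 + 22i^2) − (34(i+1)^3 + 22(i+1)^2) = 34i^3 - 80i^2 - 146i - 56, which is nonnegative for all i ≥ 16.
Combining, 3·2^(i + 1) ≥ 34(i+1)^3 + 22(i+1)^2.
By induction, the statement is established for all m ≥ 16.
Hence the smallest such N is 16.

N = 16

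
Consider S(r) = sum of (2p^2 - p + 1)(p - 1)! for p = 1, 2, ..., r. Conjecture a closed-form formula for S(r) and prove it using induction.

S(r) = (2r + 1)r! - 1

We claim S(r) = (2r + 1)r! - 1 for all r ≥ 1.
For the base case r = 1: S(1) = 2, and the closed form gives 2. They agree.
Suppose the result is true for r = p, so S(p) = (2p + 1)p! - 1.
Then S(p+1) = S(p) + ((2p^2 + 3p + 2)p!) = ((2p + 1)p! - 1) + ((2p^2 + 3p + 2)p!).
Simplifying, S(p+1) = (2(p+1) + 1)(p+1)! - 1,
which is the closed form with r = p+1.
This completes the induction.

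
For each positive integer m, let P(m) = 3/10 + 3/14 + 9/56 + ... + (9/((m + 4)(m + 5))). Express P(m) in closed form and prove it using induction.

P(m) = 9m/(5(m + 5))

We claim P(m) = 9m/(5(m + 5)) for all m ≥ 1.
For the base case m = 1: P(1) = 3/10, and the closed form gives 3/10. They agree.
Suppose the result is true for m = i, so P(i) = 9i/(5(i + 5)).
Then P(i+1) = P(i) + (9/((i + 5)(i + 6))) = (9i/(5(i + 5))) + (9/((i + 5)(i + 6))).
Simplifying, P(i+1) = 9(i + 1)/(5(i + 6)) = 9(i+1)/(5((i+1) + 5)),
which is the closed form with m = i+1.
By induction, the statement is established for all m ≥ 1.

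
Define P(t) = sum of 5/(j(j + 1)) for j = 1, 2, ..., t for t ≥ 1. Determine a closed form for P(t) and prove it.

We claim P(t) = 5t/(t + 1) for all t ≥ 1.
For the base case t = 1: P(1) = 5/2, and the closed form gives 5/2. They agree.
Inductive step: assume the claim holds for t = j, so P(j) = 5j/(j + 1).
Then P(j+1) = P(j) + (5/((j + 1)(j + 2))) = (5j/(j + 1)) + (5/((j + 1)(j + 2))).
Simplifying, P(j+1) = 5(j + 1)/(j + 2) = 5(j+1)/((j+1) + 1),
which is the closed form with t = j+1.
By the principle of mathematical induction, the result holds for all t ≥ 1.

P(t) = 5t/(t + 1)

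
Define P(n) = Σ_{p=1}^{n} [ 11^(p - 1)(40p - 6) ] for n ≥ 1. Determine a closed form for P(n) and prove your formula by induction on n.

We claim P(n) = 11^n(4n - 1) + 1 for all n ≥ 1.
For the base case n = 1: P(1) = 34, and the closed form gives 34. They agree.
Inductive step: suppose the statement holds for some p ≥ 1, so P(p) = 11^p(4p - 1) + 1.
Then P(p+1) = P(p) + (11^p(40p + 34)) = (11^p(4p - 1) + 1) + (11^p(40p + 34)).
Simplifying, P(p+1) = 44·11^p·p + 33·11^p + 1 = 11^(p+1)(4(p+1) - 1) + 1,
which is the closed form with n = p+1.
This completes the induction.

P(n) = 11^n(4n - 1) + 1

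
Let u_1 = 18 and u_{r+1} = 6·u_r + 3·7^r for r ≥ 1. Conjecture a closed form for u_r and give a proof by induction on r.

u_r = -3·6^(r - 1) + 3·7^r

Computing the first terms: u_1 = 18, u_2 = 129, u_3 = 921. This suggests u_r = -3·6^(r - 1) + 3·7^r.
For the base case r = 1: the formula gives 18 = 18 = u_1.
Inductive step: assume the claim holds for r = p, so u_p = -3·6^(p - 1) + 3·7^p.
Then u_{p+1} = 6·u_p + 3·7^p = 6·(-3·6^(p - 1) + 3·7^p) + 3·7^p = -3·6^p + 3·7^(p + 1) = -3·6^((p+1) - 1) + 3·7^(p+1),
which is the claimed formula at r = p+1.
This completes the induction.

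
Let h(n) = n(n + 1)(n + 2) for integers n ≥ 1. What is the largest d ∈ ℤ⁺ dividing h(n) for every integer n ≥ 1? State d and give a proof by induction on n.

d = 6

Computing the first values: h(1) = 6 and h(2) = 24; gcd(6, 24) = 6, so d ≤ 6.
We prove 6 | n(n + 1)(n + 2) for all n ≥ 1 by induction on n.
When n = 1: h(1) = 6 = 6·(1), so 6 | h(1).
Inductive step: assume the claim holds for n = p, i.e. 6 | h(p). Then
h(p+1) − h(p) = (p+1)·(p+2)·(p+3) − p·(p+1)·(p+2) = (p+1)·(p+2)·[(p+3) − p] = 3·(p+1)·(p+2). The product of 2 consecutive integers is divisible by (2)! = 2, so h(p+1) − h(p) is divisible by 3·2 = 6. By the inductive hypothesis 6 | h(p), hence 6 | h(p+1).
Hence, by induction on n, the claim holds for every n ≥ 1.
Therefore the largest such d is 6.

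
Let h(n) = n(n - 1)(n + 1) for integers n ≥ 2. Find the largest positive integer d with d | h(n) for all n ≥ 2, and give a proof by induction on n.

Computing the first values: h(2) = 6 and h(3) = 24; gcd(6, 24) = 6, so d ≤ 6.
We prove 6 | n(n - 1)(n + 1) for all n ≥ 2 by induction on n.
When n = 2: h(2) = 6 = 6·(1), so 6 | h(2).
Suppose the result is true for n = r, i.e. 6 | h(r). Then
h(r+1) − h(r) = r·(r+1)·(r+2) − (r-1)·r·(r+1) = r·(r+1)·[(r+2) − (r-1)] = 3·r·(r+1). The product of 2 consecutive integers is divisible by (2)! = 2, so h(r+1) − h(r) is divisible by 3·2 = 6. By the inductive hypothesis 6 | h(r), hence 6 | h(r+1).
This completes the induction.
Therefore the largest such d is 6.

d = 6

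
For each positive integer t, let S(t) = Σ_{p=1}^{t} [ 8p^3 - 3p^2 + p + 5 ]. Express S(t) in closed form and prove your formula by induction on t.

S(t) = t(2t^3 + 3t^2 + t + 5)

We claim S(t) = t(2t^3 + 3t^2 + t + 5) for all t ≥ 1.
Base step (t = 1): S(1) = 11, and the closed form gives 11. They agree.
Inductive step: suppose the statement holds for some p ≥ 1, so S(p) = p(2p^3 + 3p^2 + p + 5).
Then S(p+1) = S(p) + (8p^3 + 21p^2 + 19p + 11) = (p(2p^3 + 3p^2 + p + 5)) + (8p^3 + 21p^2 + 19p + 11).
Simplifying, S(p+1) = (p + 1)(2p^3 + 9p^2 + 13p + 11) = (p+1)(2(p+1)^3 + 3(p+1)^2 + (p+1) + 5),
which is the closed form with t = p+1.
By the principle of mathematical induction, the result holds for all t ≥ 1.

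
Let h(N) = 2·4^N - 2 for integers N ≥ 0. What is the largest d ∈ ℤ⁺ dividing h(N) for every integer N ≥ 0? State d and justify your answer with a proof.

d = 6

Computing the first values: h(0) = 0 and h(1) = 6; gcd(0, 6) = 6, so d ≤ 6.
We prove 6 | 2·4^N - 2 for all N ≥ 0 by induction on N.
For the base case N = 0: h(0) = 0 = 6·(0), so 6 | h(0).
Suppose the result is true for N = p, i.e. 6 | h(p). Then
h(p+1) = 2·4^(p+1) - 2 = 4·(2·4^p - 2) + 6 = 4·h(p) + 6. The first term is divisible by 6 by the inductive hypothesis, and 6 is divisible by 6. Hence 6 | h(p+1).
Hence, by induction on N, the claim holds for every N ≥ 0.
Therefore the largest such d is 6.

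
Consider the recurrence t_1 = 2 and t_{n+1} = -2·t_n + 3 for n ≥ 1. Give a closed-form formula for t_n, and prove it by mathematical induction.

t_n = (-2)^(n - 1) + 1

Computing the first terms: t_1 = 2, t_2 = -1, t_3 = 5. This suggests t_n = (-2)^(n - 1) + 1.
Base step (n = 1): the formula gives 2 = 2 = t_1.
Inductive step: assume the claim holds for n = k, so t_k = (-2)^(k - 1) + 1.
Then t_{k+1} = -2·t_k + 3 = -2·((-2)^(k - 1) + 1) + 3 = (-2)^k + 1 = (-2)^((k+1) - 1) + 1,
which is the claimed formula at n = k+1.
By induction, the statement is established for all n ≥ 1.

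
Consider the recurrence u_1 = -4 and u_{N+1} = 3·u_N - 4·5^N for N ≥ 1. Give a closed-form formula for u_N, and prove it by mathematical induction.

Computing the first terms: u_1 = -4, u_2 = -32, u_3 = -196. This suggests u_N = 2·3^N - 2·5^N.
When N = 1: the formula gives -4 = -4 = u_1.
Inductive step: assume the claim holds for N = r, so u_r = 2·3^r - 2·5^r.
Then u_{r+1} = 3·u_r - 4·5^r = 3·(2·3^r - 2·5^r) - 4·5^r = 2·3^(r + 1) - 2·5^(r + 1),
which is the claimed formula at N = r+1.
By the principle of mathematical induction, the result holds for all N ≥ 1.

u_N = 2·3^N - 2·5^N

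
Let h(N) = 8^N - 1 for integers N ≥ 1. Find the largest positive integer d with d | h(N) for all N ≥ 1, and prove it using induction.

d = 7

Computing the first values: h(1) = 7 and h(2) = 63; gcd(7, 63) = 7, so d ≤ 7.
We prove 7 | 8^N - 1 for all N ≥ 1 by induction on N.
For the base case N = 1: h(1) = 7 = 7·(1), so 7 | h(1).
Suppose the result is true for N = j, i.e. 7 | h(j). Then
8^{j+1} − 1^{j+1} = 8·8^j − 1·1^j = 8·(8^j − 1^j) + (7)·1^j. The first term is divisible by 7 by the inductive hypothesis, and the second term (7)·1^j is divisible by 7 since 7 | 7. Hence 7 | h(j+1).
By induction, the statement is established for all N ≥ 1.
Therefore the largest such d is 7.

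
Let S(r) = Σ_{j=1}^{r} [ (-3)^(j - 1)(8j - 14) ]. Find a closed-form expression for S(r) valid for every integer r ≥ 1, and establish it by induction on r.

We claim S(r) = (-3)^r(-2r + 3) - 3 for all r ≥ 1.
For the base case r = 1: S(1) = -6, and the closed form gives -6. They agree.
Suppose the result is true for r = j, so S(j) = (-3)^j(-2j + 3) - 3.
Then S(j+1) = S(j) + ((-3)^j(8j - 6)) = ((-3)^j(-2j + 3) - 3) + ((-3)^j(8j - 6)).
Simplifying, S(j+1) = 6(-3)^j·j - 3(-3)^j - 3 = (-3)^(j+1)(-2(j+1) + 3) - 3,
which is the closed form with r = j+1.
By induction, the statement is established for all r ≥ 1.

S(r) = (-3)^r(-2r + 3) - 3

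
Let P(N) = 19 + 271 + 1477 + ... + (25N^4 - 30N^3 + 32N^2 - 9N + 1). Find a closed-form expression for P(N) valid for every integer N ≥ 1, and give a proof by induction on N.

P(N) = N(5N^4 + 5N^3 + 4N^2 + 4N + 1)

We claim P(N) = N(5N^4 + 5N^3 + 4N^2 + 4N + 1) for all N ≥ 1.
Base case (N = 1): P(1) = 19, and the closed form gives 19. They agree.
Suppose the result is true for N = k, so P(k) = k(5k^4 + 5k^3 + 4k^2 + 4k + 1).
Then P(k+1) = P(k) + (25k^4 + 70k^3 + 92k^2 + 65k + 19) = (k(5k^4 + 5k^3 + 4k^2 + 4k + 1)) + (25k^4 + 70k^3 + 92k^2 + 65k + 19).
Simplifying, P(k+1) = (k + 1)(5k^4 + 25k^3 + 49k^2 + 47k + 19) = (k+1)(5(k+1)^4 + 5(k+1)^3 + 4(k+1)^2 + 4(k+1) + 1),
which is the closed form with N = k+1.
Hence, by induction on N, the claim holds for every N ≥ 1.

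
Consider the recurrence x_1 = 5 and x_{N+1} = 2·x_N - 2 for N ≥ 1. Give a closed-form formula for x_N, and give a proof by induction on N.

x_N = 3·2^(N - 1) + 2

Computing the first terms: x_1 = 5, x_2 = 8, x_3 = 14. This suggests x_N = 3·2^(N - 1) + 2.
Base case (N = 1): the formula gives 5 = 5 = x_1.
Suppose the result is true for N = i, so x_i = 3·2^(i - 1) + 2.
Then x_{i+1} = 2·x_i - 2 = 2·(3·2^(i - 1) + 2) - 2 = 3·2^i + 2 = 3·2^((i+1) - 1) + 2,
which is the claimed formula at N = i+1.
This completes the induction.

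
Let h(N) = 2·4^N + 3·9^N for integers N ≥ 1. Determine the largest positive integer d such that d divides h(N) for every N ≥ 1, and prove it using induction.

Computing the first values: h(1) = 35 and h(2) = 275; gcd(35, 275) = 5, so d ≤ 5.
We prove 5 | 2·4^N + 3·9^N for all N ≥ 1 by induction on N.
When N = 1: h(1) = 35 = 5·(7), so 5 | h(1).
Suppose the result is true for N = i, i.e. 5 | h(i). Then
h(i+1) − 9·h(i) = (2·4^(i+1) + 3·9^(i+1)) − 9·(2·4^i + 3·9^i) = (2)·4^i·(4 − 9) = (-10)·4^i. Since 5 | h(i) by the inductive hypothesis, 5 | 9·h(i); and 5 | -10 since -10 = 5·-2. Therefore 5 | h(i+1).
This completes the induction.
Therefore the largest such d is 5.

d = 5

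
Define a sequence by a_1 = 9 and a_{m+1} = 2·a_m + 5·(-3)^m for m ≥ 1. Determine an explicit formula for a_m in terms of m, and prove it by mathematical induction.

Computing the first terms: a_1 = 9, a_2 = 3, a_3 = 51. This suggests a_m = -(-3)^m + 3·2^m.
When m = 1: the formula gives 9 = 9 = a_1.
For the inductive step, assume it holds for an arbitrary i ≥ 1, so a_i = -(-3)^i + 3·2^i.
Then a_{i+1} = 2·a_i + 5·(-3)^i = 2·(-(-3)^i + 3·2^i) + 5·(-3)^i = -(-3)^(i + 1) + 3·2^(i + 1),
which is the claimed formula at m = i+1.
By induction, the statement is established for all m ≥ 1.

a_m = -(-3)^m + 3·2^m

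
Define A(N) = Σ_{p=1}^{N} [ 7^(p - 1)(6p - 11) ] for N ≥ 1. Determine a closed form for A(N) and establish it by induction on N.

We claim A(N) = 7^N(N - 2) + 2 for all N ≥ 1.
Base step (N = 1): A(1) = -5, and the closed form gives -5. They agree.
For the inductive step, assume it holds for an arbitrary p ≥ 1, so A(p) = 7^p(p - 2) + 2.
Then A(p+1) = A(p) + (7^p(6p - 5)) = (7^p(p - 2) + 2) + (7^p(6p - 5)).
Simplifying, A(p+1) = 7^(p + 1)p - 7^(p + 1) + 2 = 7^(p+1)((p+1) - 2) + 2,
which is the closed form with N = p+1.
By induction, the statement is established for all N ≥ 1.

A(N) = 7^N(N - 2) + 2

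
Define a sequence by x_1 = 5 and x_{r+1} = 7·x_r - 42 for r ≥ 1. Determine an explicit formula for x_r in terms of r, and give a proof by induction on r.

x_r = -2·7^(r - 1) + 7

Computing the first terms: x_1 = 5, x_2 = -7, x_3 = -91. This suggests x_r = -2·7^(r - 1) + 7.
Base step (r = 1): the formula gives 5 = 5 = x_1.
Inductive step: assume the claim holds for r = i, so x_i = -2·7^(i - 1) + 7.
Then x_{i+1} = 7·x_i - 42 = 7·(-2·7^(i - 1) + 7) - 42 = -2·7^i + 7 = -2·7^((i+1) - 1) + 7,
which is the claimed formula at r = i+1.
By the principle of mathematical induction, the result holds for all r ≥ 1.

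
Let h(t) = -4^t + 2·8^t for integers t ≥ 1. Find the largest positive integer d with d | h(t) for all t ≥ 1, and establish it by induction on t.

d = 4

Computing the first values: h(1) = 12 and h(2) = 112; gcd(12, 112) = 4, so d ≤ 4.
We prove 4 | -4^t + 2·8^t for all t ≥ 1 by induction on t.
Base case (t = 1): h(1) = 12 = 4·(3), so 4 | h(1).
Inductive step: assume the claim holds for t = r, i.e. 4 | h(r). Then
h(r+1) − 8·h(r) = (-4^(r+1) + 2·8^(r+1)) − 8·(-4^r + 2·8^r) = (-1)·4^r·(4 − 8) = (4)·4^r. Since 4 | h(r) by the inductive hypothesis, 4 | 8·h(r); and 4 | 4 since 4 = 4·1. Therefore 4 | h(r+1).
Hence, by induction on t, the claim holds for every t ≥ 1.
Therefore the largest such d is 4.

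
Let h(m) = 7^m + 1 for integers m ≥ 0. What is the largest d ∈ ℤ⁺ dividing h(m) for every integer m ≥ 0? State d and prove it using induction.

d = 2

Computing the first values: h(0) = 2 and h(1) = 8; gcd(2, 8) = 2, so d ≤ 2.
We prove 2 | 7^m + 1 for all m ≥ 0 by induction on m.
Base step (m = 0): h(0) = 2 = 2·(1), so 2 | h(0).
Inductive step: suppose the statement holds for some r ≥ 0, i.e. 2 | h(r). Then
h(r+1) = 7^(r+1) + 1 = 7·(7^r + 1) - 6 = 7·h(r) - 6. The first term is divisible by 2 by the inductive hypothesis, and -6 is divisible by 2. Hence 2 | h(r+1).
This completes the induction.
Therefore the largest such d is 2.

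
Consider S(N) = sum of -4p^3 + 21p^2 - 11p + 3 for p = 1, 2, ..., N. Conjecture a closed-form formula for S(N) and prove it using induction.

We claim S(N) = -N(N^3 - 5N^2 - 4N - 1) for all N ≥ 1.
Base step (N = 1): S(1) = 9, and the closed form gives 9. They agree.
Inductive step: suppose the statement holds for some p ≥ 1, so S(p) = p(-p^3 + 5p^2 + 4p + 1).
Then S(p+1) = S(p) + (-4p^3 + 9p^2 + 19p + 9) = (p(-p^3 + 5p^2 + 4p + 1)) + (-4p^3 + 9p^2 + 19p + 9).
Simplifying, S(p+1) = -(p + 1)(p^3 - 2p^2 - 11p - 9) = -(p+1)((p+1)^3 - 5(p+1)^2 - 4(p+1) - 1),
which is the closed form with N = p+1.
Hence, by induction on N, the claim holds for every N ≥ 1.

S(N) = -N(N^3 - 5N^2 - 4N - 1)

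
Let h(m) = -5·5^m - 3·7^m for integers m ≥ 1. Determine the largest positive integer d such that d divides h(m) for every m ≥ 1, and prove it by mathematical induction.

d = 2

Computing the first values: h(1) = -46 and h(2) = -272; gcd(-46, -272) = 2, so d ≤ 2.
We prove 2 | -5·5^m - 3·7^m for all m ≥ 1 by induction on m.
When m = 1: h(1) = -46 = 2·(-23), so 2 | h(1).
For the inductive step, assume it holds for an arbitrary r ≥ 1, i.e. 2 | h(r). Then
h(r+1) − 7·h(r) = (-5·5^(r+1) - 3·7^(r+1)) − 7·(-5·5^r - 3·7^r) = (-5)·5^r·(5 − 7) = (10)·5^r. Since 2 | h(r) by the inductive hypothesis, 2 | 7·h(r); and 2 | 10 since 10 = 2·5. Therefore 2 | h(r+1).
By induction, the statement is established for all m ≥ 1.
Therefore the largest such d is 2.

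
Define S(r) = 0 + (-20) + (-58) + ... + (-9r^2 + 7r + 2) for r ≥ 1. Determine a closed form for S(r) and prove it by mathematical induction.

We claim S(r) = -r(r - 1)(3r + 4) for all r ≥ 1.
For the base case r = 1: S(1) = 0, and the closed form gives 0. They agree.
Inductive step: assume the claim holds for r = p, so S(p) = p(-3p^2 - p + 4).
Then S(p+1) = S(p) + (p(-9p - 11)) = (p(-3p^2 - p + 4)) + (p(-9p - 11)).
Simplifying, S(p+1) = -p(p + 1)(3p + 7) = -(p+1)((p+1) - 1)(3(p+1) + 4),
which is the closed form with r = p+1.
By induction, the statement is established for all r ≥ 1.

S(r) = -r(r - 1)(3r + 4)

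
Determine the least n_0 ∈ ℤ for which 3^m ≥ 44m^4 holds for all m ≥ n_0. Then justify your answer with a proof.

n_0 = 13

At m = 12: 531441 < 912384, so the inequality fails and n_0 ≥ 13. We prove 3^m ≥ 44m^4 for all m ≥ 13.
Base case (m = 13): 3^m = 1594323 and 44m^4 = 1256684, so 1594323 ≥ 1256684.
Inductive step: suppose the statement holds for some j ≥ 13, so 3^j ≥ 44j^4.
Then 3^(j + 1) = 3·(3^j) ≥ 3·(44j^4).
Also, for j ≥ 13 we have 3·(44j^4) ≥ 44(j+1)^4, since 3 ≥ (1 + 1/j)^4 for all j ≥ 13.
Combining, 3^(j + 1) ≥ 44(j+1)^4.
By the principle of mathematical induction, the result holds for all m ≥ 13.
Hence the smallest such n_0 is 13.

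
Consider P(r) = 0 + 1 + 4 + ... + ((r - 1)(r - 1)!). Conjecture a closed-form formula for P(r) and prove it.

P(r) = r! - 1

We claim P(r) = r! - 1 for all r ≥ 1.
For the base case r = 1: P(1) = 0, and the closed form gives 0. They agree.
For the inductive step, assume it holds for an arbitrary k ≥ 1, so P(k) = k! - 1.
Then P(k+1) = P(k) + (k·k!) = (k! - 1) + (k·k!).
Simplifying, P(k+1) = (k+1)! - 1,
which is the closed form with r = k+1.
By induction, the statement is established for all r ≥ 1.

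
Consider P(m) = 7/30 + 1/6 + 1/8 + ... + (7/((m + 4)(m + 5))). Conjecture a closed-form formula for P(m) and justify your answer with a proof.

We claim P(m) = 7m/(5(m + 5)) for all m ≥ 1.
For the base case m = 1: P(1) = 7/30, and the closed form gives 7/30. They agree.
Inductive step: suppose the statement holds for some i ≥ 1, so P(i) = 7i/(5(i + 5)).
Then P(i+1) = P(i) + (7/((i + 5)(i + 6))) = (7i/(5(i + 5))) + (7/((i + 5)(i + 6))).
Simplifying, P(i+1) = 7(i + 1)/(5(i + 6)) = 7(i+1)/(5((i+1) + 5)),
which is the closed form with m = i+1.
This completes the induction.

P(m) = 7m/(5(m + 5))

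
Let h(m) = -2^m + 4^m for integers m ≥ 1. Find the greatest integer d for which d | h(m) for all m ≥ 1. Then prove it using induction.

d = 2

Computing the first values: h(1) = 2 and h(2) = 12; gcd(2, 12) = 2, so d ≤ 2.
We prove 2 | -2^m + 4^m for all m ≥ 1 by induction on m.
When m = 1: h(1) = 2 = 2·(1), so 2 | h(1).
Suppose the result is true for m = i, i.e. 2 | h(i). Then
4^{i+1} − 2^{i+1} = 4·4^i − 2·2^i = 4·(4^i − 2^i) + (2)·2^i. The first term is divisible by 2 by the inductive hypothesis, and the second term (2)·2^i is divisible by 2 since 2 | 2. Hence 2 | h(i+1).
This completes the induction.
Therefore the largest such d is 2.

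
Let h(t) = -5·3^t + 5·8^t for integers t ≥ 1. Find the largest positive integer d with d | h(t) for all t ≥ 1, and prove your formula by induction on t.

Computing the first values: h(1) = 25 and h(2) = 275; gcd(25, 275) = 25, so d ≤ 25.
We prove 25 | -5·3^t + 5·8^t for all t ≥ 1 by induction on t.
When t = 1: h(1) = 25 = 25·(1), so 25 | h(1).
Inductive step: assume the claim holds for t = r, i.e. 25 | h(r). Then
h(r+1) − 8·h(r) = (-5·3^(r+1) + 5·8^(r+1)) − 8·(-5·3^r + 5·8^r) = (-5)·3^r·(3 − 8) = (25)·3^r. Since 25 | h(r) by the inductive hypothesis, 25 | 8·h(r); and 25 | 25 since 25 = 25·1. Therefore 25 | h(r+1).
By the principle of mathematical induction, the result holds for all t ≥ 1.
Therefore the largest such d is 25.

d = 25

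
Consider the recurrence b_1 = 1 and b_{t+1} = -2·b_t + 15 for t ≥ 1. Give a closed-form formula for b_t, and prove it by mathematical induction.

Computing the first terms: b_1 = 1, b_2 = 13, b_3 = -11. This suggests b_t = -(-2)^(t + 1) + 5.
For the base case t = 1: the formula gives 1 = 1 = b_1.
Inductive step: suppose the statement holds for some p ≥ 1, so b_p = -(-2)^(p + 1) + 5.
Then b_{p+1} = -2·b_p + 15 = -2·(-(-2)^(p + 1) + 5) + 15 = -(-2)^(p + 2) + 5 = -(-2)^((p+1) + 1) + 5,
which is the claimed formula at t = p+1.
Hence, by induction on t, the claim holds for every t ≥ 1.

b_t = -(-2)^(t + 1) + 5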